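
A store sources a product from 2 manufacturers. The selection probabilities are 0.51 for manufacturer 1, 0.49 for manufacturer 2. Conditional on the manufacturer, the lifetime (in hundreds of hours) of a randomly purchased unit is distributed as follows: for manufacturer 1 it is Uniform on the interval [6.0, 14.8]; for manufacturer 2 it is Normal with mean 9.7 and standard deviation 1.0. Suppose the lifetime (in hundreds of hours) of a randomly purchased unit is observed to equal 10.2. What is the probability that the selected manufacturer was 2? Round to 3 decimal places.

0.749

Likelihoods f(10.2 | ·): 1: 0.113636; 2: 0.352065.
Posterior ∝ prior × likelihood. Numerator for 2: 0.49·0.352065 = 0.172512.
Normalizing constant: 0.51·0.113636 + 0.49·0.352065 = 0.230467.
P(2 | observation) = 0.172512 / 0.230467 = 0.748534.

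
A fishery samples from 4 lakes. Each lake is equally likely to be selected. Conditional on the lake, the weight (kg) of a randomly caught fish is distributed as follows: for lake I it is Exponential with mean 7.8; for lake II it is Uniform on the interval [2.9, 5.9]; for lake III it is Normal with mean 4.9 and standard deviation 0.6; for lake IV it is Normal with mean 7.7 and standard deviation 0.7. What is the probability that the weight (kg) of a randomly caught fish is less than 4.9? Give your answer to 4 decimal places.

Conditional on each lake, P(X < 4.9): I: 0.466451; II: 0.666667; III: 0.5; IV: 3.16712e-05.
By total probability, P(X < 4.9) = 0.25·0.466451 + 0.25·0.666667 + 0.25·0.5 + 0.25·3.16712e-05 = 0.408287.

0.4083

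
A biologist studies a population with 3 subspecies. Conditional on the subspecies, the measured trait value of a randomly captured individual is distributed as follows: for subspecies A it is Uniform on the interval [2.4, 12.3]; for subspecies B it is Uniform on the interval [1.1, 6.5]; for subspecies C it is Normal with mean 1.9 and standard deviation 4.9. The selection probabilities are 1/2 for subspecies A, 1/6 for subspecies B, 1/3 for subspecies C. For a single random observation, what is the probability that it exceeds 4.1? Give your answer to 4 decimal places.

0.5971

Conditional on each subspecies, P(X > 4.1): A: 0.828283; B: 0.444444; C: 0.326723.
By total probability, P(X > 4.1) = 0.5·0.828283 + 0.166667·0.444444 + 0.333333·0.326723 = 0.597123.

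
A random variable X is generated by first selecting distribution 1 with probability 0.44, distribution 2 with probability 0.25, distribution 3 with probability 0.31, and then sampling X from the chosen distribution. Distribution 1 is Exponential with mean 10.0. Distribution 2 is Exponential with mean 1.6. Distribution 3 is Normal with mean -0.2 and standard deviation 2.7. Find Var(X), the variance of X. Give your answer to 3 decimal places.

Per component, 1: μ=10, E[X²]=200; 2: μ=1.6, E[X²]=5.12; 3: μ=-0.2, E[X²]=7.33.
E[X] = 0.44·10 + 0.25·1.6 + 0.31·-0.2 = 4.738.
E[X²] = 0.44·200 + 0.25·5.12 + 0.31·7.33 = 91.5523.
Var(X) = E[X²] − (E[X])² = 91.5523 − 22.4486 = 69.1037.

69.104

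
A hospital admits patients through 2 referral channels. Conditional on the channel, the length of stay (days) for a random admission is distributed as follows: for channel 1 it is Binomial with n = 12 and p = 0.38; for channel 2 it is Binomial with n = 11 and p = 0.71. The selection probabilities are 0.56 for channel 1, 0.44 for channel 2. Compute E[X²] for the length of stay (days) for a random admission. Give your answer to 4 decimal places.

41.0625

For each component E[X²] = Var + (mean)², giving 1: 23.6208; 2: 63.261.
Overall E[X²] = 0.56·23.6208 + 0.44·63.261 = 41.0625.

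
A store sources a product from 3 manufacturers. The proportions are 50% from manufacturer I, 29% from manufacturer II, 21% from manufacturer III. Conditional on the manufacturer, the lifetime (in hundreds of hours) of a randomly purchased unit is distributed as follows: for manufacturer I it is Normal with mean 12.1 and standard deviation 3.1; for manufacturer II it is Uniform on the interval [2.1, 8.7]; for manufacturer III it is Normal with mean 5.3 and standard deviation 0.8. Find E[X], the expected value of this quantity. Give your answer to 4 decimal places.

Component means — I: 12.1; II: 5.4; III: 5.3.
E[X] = 0.5·12.1 + 0.29·5.4 + 0.21·5.3 = 8.729.

8.7290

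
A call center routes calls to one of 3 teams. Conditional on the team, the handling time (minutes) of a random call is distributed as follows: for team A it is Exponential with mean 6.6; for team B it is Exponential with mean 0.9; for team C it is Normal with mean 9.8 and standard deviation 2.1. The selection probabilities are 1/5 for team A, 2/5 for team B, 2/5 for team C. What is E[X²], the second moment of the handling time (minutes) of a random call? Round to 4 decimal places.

For each component E[X²] = Var + (mean)², giving A: 87.12; B: 1.62; C: 100.45.
Overall E[X²] = 0.2·87.12 + 0.4·1.62 + 0.4·100.45 = 58.252.

58.2520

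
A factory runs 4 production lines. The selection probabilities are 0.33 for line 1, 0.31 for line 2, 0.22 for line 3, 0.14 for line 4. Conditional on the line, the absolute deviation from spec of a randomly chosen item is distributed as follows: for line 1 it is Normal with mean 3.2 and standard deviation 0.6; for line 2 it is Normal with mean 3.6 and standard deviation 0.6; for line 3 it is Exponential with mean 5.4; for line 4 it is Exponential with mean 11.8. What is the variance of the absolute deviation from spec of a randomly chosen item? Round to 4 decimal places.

34.3247

Per component, 1: μ=3.2, E[X²]=10.6; 2: μ=3.6, E[X²]=13.32; 3: μ=5.4, E[X²]=58.32; 4: μ=11.8, E[X²]=278.48.
E[X] = 0.33·3.2 + 0.31·3.6 + 0.22·5.4 + 0.14·11.8 = 5.012.
E[X²] = 0.33·10.6 + 0.31·13.32 + 0.22·58.32 + 0.14·278.48 = 59.4448.
Var(X) = E[X²] − (E[X])² = 59.4448 − 25.1201 = 34.3247.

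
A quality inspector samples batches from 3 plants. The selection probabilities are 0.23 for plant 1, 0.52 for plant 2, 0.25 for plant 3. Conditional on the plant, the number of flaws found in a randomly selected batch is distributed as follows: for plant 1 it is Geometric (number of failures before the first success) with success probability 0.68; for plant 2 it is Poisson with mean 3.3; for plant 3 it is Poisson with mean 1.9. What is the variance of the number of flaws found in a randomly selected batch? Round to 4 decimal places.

Per component, 1: μ=0.470588, E[X²]=0.913495; 2: μ=3.3, E[X²]=14.19; 3: μ=1.9, E[X²]=5.51.
E[X] = 0.23·0.470588 + 0.52·3.3 + 0.25·1.9 = 2.29924.
E[X²] = 0.23·0.913495 + 0.52·14.19 + 0.25·5.51 = 8.9664.
Var(X) = E[X²] − (E[X])² = 8.9664 − 5.28648 = 3.67992.

3.6799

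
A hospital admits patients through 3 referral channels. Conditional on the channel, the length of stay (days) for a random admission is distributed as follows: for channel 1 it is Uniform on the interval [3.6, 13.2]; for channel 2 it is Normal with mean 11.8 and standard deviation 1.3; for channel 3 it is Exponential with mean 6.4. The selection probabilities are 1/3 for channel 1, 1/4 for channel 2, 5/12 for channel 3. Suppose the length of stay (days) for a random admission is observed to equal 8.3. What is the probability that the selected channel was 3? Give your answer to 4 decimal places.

Likelihoods f(8.3 | ·): 1: 0.104167; 2: 0.00818409; 3: 0.0427164.
Posterior ∝ prior × likelihood. Numerator for 3: 0.416667·0.0427164 = 0.0177985.
Normalizing constant: 0.333333·0.104167 + 0.25·0.00818409 + 0.416667·0.0427164 = 0.0545667.
P(3 | observation) = 0.0177985 / 0.0545667 = 0.326178.

0.3262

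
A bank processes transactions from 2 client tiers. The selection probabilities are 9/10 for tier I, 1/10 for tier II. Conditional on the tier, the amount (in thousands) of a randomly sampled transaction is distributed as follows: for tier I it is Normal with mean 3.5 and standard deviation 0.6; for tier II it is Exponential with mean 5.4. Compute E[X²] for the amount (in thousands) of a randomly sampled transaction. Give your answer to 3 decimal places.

17.181

For each component E[X²] = Var + (mean)², giving I: 12.61; II: 58.32.
Overall E[X²] = 0.9·12.61 + 0.1·58.32 = 17.181.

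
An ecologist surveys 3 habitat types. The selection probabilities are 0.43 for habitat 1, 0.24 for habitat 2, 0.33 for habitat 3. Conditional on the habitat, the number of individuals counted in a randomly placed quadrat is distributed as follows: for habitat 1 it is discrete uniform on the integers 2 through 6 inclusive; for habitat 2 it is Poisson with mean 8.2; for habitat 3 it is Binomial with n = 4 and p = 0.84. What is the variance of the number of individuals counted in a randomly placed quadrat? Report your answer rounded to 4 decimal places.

Per component, 1: μ=4, E[X²]=18; 2: μ=8.2, E[X²]=75.44; 3: μ=3.36, E[X²]=11.8272.
E[X] = 0.43·4 + 0.24·8.2 + 0.33·3.36 = 4.7968.
E[X²] = 0.43·18 + 0.24·75.44 + 0.33·11.8272 = 29.7486.
Var(X) = E[X²] − (E[X])² = 29.7486 − 23.0093 = 6.73929.

6.7393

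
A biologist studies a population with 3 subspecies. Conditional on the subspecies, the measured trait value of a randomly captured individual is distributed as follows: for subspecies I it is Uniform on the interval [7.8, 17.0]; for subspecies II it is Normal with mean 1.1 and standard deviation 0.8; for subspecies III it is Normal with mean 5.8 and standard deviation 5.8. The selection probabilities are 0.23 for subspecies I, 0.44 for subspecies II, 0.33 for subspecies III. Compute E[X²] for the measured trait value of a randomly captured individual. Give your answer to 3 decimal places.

For each component E[X²] = Var + (mean)², giving I: 160.813; II: 1.85; III: 67.28.
Overall E[X²] = 0.23·160.813 + 0.44·1.85 + 0.33·67.28 = 60.0035.

60.003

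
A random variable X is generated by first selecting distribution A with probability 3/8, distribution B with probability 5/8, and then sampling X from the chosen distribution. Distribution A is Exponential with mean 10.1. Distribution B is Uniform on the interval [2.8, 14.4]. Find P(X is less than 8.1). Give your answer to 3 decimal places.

Conditional on each component, P(X < 8.1): A: 0.55156; B: 0.456897.
By total probability, P(X < 8.1) = 0.375·0.55156 + 0.625·0.456897 = 0.492395.

0.492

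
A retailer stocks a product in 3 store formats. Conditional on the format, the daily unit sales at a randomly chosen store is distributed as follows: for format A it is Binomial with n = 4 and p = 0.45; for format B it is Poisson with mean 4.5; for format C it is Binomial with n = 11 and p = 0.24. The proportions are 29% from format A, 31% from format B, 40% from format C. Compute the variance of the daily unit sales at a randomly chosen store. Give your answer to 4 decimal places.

Per component, A: μ=1.8, E[X²]=4.23; B: μ=4.5, E[X²]=24.75; C: μ=2.64, E[X²]=8.976.
E[X] = 0.29·1.8 + 0.31·4.5 + 0.4·2.64 = 2.973.
E[X²] = 0.29·4.23 + 0.31·24.75 + 0.4·8.976 = 12.4896.
Var(X) = E[X²] − (E[X])² = 12.4896 − 8.83873 = 3.65087.

3.6509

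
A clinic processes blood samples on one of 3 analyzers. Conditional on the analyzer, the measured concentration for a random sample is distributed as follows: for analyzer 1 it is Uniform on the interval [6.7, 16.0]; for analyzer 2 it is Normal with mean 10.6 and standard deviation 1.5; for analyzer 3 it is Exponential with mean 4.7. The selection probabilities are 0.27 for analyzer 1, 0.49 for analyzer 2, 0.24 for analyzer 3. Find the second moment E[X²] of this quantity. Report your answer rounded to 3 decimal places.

For each component E[X²] = Var + (mean)², giving 1: 136.03; 2: 114.61; 3: 44.18.
Overall E[X²] = 0.27·136.03 + 0.49·114.61 + 0.24·44.18 = 103.49.

103.490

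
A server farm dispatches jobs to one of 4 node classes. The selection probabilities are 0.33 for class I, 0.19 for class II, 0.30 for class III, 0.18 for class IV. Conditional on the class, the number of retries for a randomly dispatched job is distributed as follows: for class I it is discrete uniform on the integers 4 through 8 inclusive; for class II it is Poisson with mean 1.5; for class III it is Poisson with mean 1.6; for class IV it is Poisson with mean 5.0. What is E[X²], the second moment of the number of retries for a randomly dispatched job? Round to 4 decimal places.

For each component E[X²] = Var + (mean)², giving I: 38; II: 3.75; III: 4.16; IV: 30.
Overall E[X²] = 0.33·38 + 0.19·3.75 + 0.3·4.16 + 0.18·30 = 19.9005.

19.9005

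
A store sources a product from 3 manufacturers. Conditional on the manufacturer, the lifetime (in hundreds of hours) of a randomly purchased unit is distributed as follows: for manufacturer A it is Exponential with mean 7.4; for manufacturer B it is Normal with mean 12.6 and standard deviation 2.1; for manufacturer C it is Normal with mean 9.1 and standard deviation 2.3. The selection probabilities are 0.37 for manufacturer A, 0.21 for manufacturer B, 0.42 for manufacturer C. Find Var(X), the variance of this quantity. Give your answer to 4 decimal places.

Per component, A: μ=7.4, E[X²]=109.52; B: μ=12.6, E[X²]=163.17; C: μ=9.1, E[X²]=88.1.
E[X] = 0.37·7.4 + 0.21·12.6 + 0.42·9.1 = 9.206.
E[X²] = 0.37·109.52 + 0.21·163.17 + 0.42·88.1 = 111.79.
Var(X) = E[X²] − (E[X])² = 111.79 − 84.7504 = 27.0397.

27.0397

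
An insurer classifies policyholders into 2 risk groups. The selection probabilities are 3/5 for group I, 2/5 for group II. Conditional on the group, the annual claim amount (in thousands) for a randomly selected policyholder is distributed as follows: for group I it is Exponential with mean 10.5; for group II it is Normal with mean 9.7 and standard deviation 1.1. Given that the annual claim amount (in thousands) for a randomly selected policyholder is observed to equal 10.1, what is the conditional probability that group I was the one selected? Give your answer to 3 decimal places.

0.139

Likelihoods f(10.1 | ·): I: 0.0363966; II: 0.339472.
Posterior ∝ prior × likelihood. Numerator for I: 0.6·0.0363966 = 0.021838.
Normalizing constant: 0.6·0.0363966 + 0.4·0.339472 = 0.157627.
P(I | observation) = 0.021838 / 0.157627 = 0.138542.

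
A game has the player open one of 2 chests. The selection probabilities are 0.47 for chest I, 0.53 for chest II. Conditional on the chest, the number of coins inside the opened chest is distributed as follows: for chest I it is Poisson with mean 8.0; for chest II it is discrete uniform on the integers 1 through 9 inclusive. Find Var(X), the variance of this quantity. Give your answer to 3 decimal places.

Per component, I: μ=8, E[X²]=72; II: μ=5, E[X²]=31.6667.
E[X] = 0.47·8 + 0.53·5 = 6.41.
E[X²] = 0.47·72 + 0.53·31.6667 = 50.6233.
Var(X) = E[X²] − (E[X])² = 50.6233 − 41.0881 = 9.53523.

9.535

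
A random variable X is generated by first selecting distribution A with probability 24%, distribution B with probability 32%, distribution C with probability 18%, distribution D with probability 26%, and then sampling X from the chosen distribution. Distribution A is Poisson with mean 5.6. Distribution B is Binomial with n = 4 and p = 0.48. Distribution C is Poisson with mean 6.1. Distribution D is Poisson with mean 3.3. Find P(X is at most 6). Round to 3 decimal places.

0.834

Conditional on each component, P(X ≤ 6): A: 0.670258; B: 1; C: 0.590245; D: 0.949034.
By total probability, P(X ≤ 6) = 0.24·0.670258 + 0.32·1 + 0.18·0.590245 + 0.26·0.949034 = 0.833855.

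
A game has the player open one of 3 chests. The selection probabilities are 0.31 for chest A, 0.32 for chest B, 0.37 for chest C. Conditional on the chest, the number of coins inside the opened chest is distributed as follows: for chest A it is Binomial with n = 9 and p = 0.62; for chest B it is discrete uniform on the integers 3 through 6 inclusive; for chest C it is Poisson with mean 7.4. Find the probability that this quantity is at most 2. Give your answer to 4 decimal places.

0.0138

Conditional on each chest, P(X ≤ 2): A: 0.0184246; B: 0; C: 0.0218706.
By total probability, P(X ≤ 2) = 0.31·0.0184246 + 0.32·0 + 0.37·0.0218706 = 0.0138037.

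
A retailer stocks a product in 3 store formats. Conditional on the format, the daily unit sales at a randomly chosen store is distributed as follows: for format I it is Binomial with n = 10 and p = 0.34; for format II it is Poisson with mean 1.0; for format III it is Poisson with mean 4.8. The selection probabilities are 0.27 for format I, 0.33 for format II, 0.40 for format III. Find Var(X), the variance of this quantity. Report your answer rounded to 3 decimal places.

5.487

Per component, I: μ=3.4, E[X²]=13.804; II: μ=1, E[X²]=2; III: μ=4.8, E[X²]=27.84.
E[X] = 0.27·3.4 + 0.33·1 + 0.4·4.8 = 3.168.
E[X²] = 0.27·13.804 + 0.33·2 + 0.4·27.84 = 15.5231.
Var(X) = E[X²] − (E[X])² = 15.5231 − 10.0362 = 5.48686.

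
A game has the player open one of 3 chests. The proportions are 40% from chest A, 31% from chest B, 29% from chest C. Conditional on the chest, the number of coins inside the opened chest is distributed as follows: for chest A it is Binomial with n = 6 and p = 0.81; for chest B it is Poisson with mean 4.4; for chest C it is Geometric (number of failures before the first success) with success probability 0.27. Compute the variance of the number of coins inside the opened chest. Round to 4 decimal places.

Per component, A: μ=4.86, E[X²]=24.543; B: μ=4.4, E[X²]=23.76; C: μ=2.7037, E[X²]=17.3237.
E[X] = 0.4·4.86 + 0.31·4.4 + 0.29·2.7037 = 4.09207.
E[X²] = 0.4·24.543 + 0.31·23.76 + 0.29·17.3237 = 22.2067.
Var(X) = E[X²] − (E[X])² = 22.2067 − 16.7451 = 5.46161.

5.4616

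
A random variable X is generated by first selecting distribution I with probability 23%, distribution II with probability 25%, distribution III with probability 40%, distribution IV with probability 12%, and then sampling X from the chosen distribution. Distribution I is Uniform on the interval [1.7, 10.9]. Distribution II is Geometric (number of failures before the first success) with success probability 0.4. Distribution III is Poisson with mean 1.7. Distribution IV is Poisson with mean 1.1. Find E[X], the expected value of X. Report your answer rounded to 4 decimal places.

Component means — I: 6.3; II: 1.5; III: 1.7; IV: 1.1.
E[X] = 0.23·6.3 + 0.25·1.5 + 0.4·1.7 + 0.12·1.1 = 2.636.

2.6360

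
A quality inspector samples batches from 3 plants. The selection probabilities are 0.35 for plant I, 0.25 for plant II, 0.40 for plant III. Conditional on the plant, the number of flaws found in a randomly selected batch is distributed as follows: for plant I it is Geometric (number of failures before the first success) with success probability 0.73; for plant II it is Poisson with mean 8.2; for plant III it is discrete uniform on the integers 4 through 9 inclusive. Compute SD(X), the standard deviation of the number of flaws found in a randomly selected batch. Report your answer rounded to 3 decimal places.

Per component, I: μ=0.369863, E[X²]=0.64346; II: μ=8.2, E[X²]=75.44; III: μ=6.5, E[X²]=45.1667.
E[X] = 0.35·0.369863 + 0.25·8.2 + 0.4·6.5 = 4.77945.
E[X²] = 0.35·0.64346 + 0.25·75.44 + 0.4·45.1667 = 37.1519.
Var(X) = E[X²] − (E[X])² = 37.1519 − 22.8432 = 14.3087.
SD(X) = √14.3087 = 3.78269.

3.783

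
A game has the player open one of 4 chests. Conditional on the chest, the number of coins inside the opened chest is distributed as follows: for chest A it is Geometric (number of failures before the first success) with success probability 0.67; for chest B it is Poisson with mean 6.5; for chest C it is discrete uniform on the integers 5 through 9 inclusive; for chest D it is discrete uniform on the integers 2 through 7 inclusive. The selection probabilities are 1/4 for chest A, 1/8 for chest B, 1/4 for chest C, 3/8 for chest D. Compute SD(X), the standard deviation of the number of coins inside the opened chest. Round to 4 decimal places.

2.9413

Per component, A: μ=0.492537, E[X²]=0.977723; B: μ=6.5, E[X²]=48.75; C: μ=7, E[X²]=51; D: μ=4.5, E[X²]=23.1667.
E[X] = 0.25·0.492537 + 0.125·6.5 + 0.25·7 + 0.375·4.5 = 4.37313.
E[X²] = 0.25·0.977723 + 0.125·48.75 + 0.25·51 + 0.375·23.1667 = 27.7757.
Var(X) = E[X²] − (E[X])² = 27.7757 − 19.1243 = 8.65138.
SD(X) = √8.65138 = 2.94132.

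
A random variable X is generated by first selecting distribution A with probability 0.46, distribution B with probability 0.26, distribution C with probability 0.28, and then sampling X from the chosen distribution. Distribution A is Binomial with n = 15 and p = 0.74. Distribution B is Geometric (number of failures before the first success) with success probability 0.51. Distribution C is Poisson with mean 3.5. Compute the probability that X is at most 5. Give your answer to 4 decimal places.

Conditional on each component, P(X ≤ 5): A: 0.00111002; B: 0.986159; C: 0.857614.
By total probability, P(X ≤ 5) = 0.46·0.00111002 + 0.26·0.986159 + 0.28·0.857614 = 0.497044.

0.4970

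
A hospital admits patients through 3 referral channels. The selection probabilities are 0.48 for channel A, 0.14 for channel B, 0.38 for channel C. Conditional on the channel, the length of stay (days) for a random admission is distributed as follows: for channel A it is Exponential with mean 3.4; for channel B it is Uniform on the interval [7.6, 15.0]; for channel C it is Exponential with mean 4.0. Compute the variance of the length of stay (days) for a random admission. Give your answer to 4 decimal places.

19.3623

Per component, A: μ=3.4, E[X²]=23.12; B: μ=11.3, E[X²]=132.253; C: μ=4, E[X²]=32.
E[X] = 0.48·3.4 + 0.14·11.3 + 0.38·4 = 4.734.
E[X²] = 0.48·23.12 + 0.14·132.253 + 0.38·32 = 41.7731.
Var(X) = E[X²] − (E[X])² = 41.7731 − 22.4108 = 19.3623.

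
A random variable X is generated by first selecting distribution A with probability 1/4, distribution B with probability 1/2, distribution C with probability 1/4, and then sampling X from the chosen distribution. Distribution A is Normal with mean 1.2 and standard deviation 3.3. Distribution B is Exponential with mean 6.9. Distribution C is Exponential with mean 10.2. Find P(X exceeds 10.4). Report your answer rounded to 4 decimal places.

0.2016

Conditional on each component, P(X > 10.4): A: 0.00265272; B: 0.221519; C: 0.360736.
By total probability, P(X > 10.4) = 0.25·0.00265272 + 0.5·0.221519 + 0.25·0.360736 = 0.201607.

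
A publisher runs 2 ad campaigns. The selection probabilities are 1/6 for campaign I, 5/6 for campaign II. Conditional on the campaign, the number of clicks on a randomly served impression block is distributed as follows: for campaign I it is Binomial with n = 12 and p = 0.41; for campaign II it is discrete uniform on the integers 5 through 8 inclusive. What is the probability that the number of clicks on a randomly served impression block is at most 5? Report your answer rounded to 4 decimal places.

Conditional on each campaign, P(X ≤ 5): I: 0.638409; II: 0.25.
By total probability, P(X ≤ 5) = 0.166667·0.638409 + 0.833333·0.25 = 0.314735.

0.3147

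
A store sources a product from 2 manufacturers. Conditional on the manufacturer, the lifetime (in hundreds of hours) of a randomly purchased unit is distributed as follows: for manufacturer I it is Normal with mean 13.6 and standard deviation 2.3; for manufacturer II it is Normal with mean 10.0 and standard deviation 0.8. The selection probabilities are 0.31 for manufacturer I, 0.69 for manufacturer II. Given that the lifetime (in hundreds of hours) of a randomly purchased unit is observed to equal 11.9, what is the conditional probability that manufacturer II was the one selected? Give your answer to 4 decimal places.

Likelihoods f(11.9 | ·): I: 0.131993; II: 0.0297149.
Posterior ∝ prior × likelihood. Numerator for II: 0.69·0.0297149 = 0.0205033.
Normalizing constant: 0.31·0.131993 + 0.69·0.0297149 = 0.0614212.
P(II | observation) = 0.0205033 / 0.0614212 = 0.333814.

0.3338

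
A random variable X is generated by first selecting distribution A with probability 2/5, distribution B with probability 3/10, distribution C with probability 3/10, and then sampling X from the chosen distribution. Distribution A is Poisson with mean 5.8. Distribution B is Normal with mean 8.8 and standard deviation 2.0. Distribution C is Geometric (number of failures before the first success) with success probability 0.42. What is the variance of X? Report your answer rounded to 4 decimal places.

12.8836

Per component, A: μ=5.8, E[X²]=39.44; B: μ=8.8, E[X²]=81.44; C: μ=1.38095, E[X²]=5.19501.
E[X] = 0.4·5.8 + 0.3·8.8 + 0.3·1.38095 = 5.37429.
E[X²] = 0.4·39.44 + 0.3·81.44 + 0.3·5.19501 = 41.7665.
Var(X) = E[X²] − (E[X])² = 41.7665 − 28.8829 = 12.8836.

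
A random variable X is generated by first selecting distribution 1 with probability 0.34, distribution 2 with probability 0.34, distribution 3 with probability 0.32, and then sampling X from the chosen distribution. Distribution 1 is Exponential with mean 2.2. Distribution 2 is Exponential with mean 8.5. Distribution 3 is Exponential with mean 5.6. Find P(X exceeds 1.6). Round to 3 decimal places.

Conditional on each component, P(X > 1.6): 1: 0.483225; 2: 0.82842; 3: 0.751477.
By total probability, P(X > 1.6) = 0.34·0.483225 + 0.34·0.82842 + 0.32·0.751477 = 0.686432.

0.686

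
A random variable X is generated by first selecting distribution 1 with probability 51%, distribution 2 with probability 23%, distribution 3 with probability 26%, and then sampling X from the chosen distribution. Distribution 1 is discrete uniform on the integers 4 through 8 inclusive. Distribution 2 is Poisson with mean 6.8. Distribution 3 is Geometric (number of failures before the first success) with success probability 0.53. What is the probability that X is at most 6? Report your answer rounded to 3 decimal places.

Conditional on each component, P(X ≤ 6): 1: 0.6; 2: 0.479916; 3: 0.994934.
By total probability, P(X ≤ 6) = 0.51·0.6 + 0.23·0.479916 + 0.26·0.994934 = 0.675064.

0.675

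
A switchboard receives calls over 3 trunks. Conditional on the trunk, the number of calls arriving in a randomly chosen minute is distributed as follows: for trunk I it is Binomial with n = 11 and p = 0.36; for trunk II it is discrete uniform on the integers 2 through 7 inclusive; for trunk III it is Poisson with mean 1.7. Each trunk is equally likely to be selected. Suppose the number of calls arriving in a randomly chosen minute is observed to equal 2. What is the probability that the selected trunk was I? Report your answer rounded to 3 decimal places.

0.230

Likelihoods P(X=2 | ·): I: 0.128407; II: 0.166667; III: 0.263978.
Posterior ∝ prior × likelihood. Numerator for I: 0.333333·0.128407 = 0.0428022.
Normalizing constant: 0.333333·0.128407 + 0.333333·0.166667 + 0.333333·0.263978 = 0.18635.
P(I | observation) = 0.0428022 / 0.18635 = 0.229687.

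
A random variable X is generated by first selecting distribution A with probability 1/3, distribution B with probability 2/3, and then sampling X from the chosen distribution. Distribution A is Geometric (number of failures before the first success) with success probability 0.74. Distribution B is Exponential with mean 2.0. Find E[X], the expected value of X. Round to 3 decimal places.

Component means — A: 0.351351; B: 2.
E[X] = 0.333333·0.351351 + 0.666667·2 = 1.45045.

1.450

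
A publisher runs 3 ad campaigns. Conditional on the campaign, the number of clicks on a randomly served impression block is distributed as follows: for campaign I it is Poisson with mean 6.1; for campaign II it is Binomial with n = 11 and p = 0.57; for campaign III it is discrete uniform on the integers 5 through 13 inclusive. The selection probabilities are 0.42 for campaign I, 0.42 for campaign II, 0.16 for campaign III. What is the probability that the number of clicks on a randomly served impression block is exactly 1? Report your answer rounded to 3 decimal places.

Conditional on each campaign, P(X = 1): I: 0.0136815; II: 0.00135504; III: 0.
By total probability, P(X = 1) = 0.42·0.0136815 + 0.42·0.00135504 + 0.16·0 = 0.00631534.

0.006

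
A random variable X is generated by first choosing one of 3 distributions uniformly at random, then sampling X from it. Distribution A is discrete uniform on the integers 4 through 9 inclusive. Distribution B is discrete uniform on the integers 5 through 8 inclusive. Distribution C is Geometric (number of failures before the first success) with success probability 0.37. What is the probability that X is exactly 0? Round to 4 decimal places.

Conditional on each component, P(X = 0): A: 0; B: 0; C: 0.37.
By total probability, P(X = 0) = 0.333333·0 + 0.333333·0 + 0.333333·0.37 = 0.123333.

0.1233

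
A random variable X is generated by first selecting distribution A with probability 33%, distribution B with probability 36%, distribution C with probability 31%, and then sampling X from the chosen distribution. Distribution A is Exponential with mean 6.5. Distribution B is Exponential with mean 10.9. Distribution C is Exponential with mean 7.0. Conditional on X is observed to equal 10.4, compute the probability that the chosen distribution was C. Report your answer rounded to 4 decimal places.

0.3038

Likelihoods f(10.4 | ·): A: 0.031061; B: 0.0353346; C: 0.0323344.
Posterior ∝ prior × likelihood. Numerator for C: 0.31·0.0323344 = 0.0100237.
Normalizing constant: 0.33·0.031061 + 0.36·0.0353346 + 0.31·0.0323344 = 0.0329943.
P(C | observation) = 0.0100237 / 0.0329943 = 0.3038.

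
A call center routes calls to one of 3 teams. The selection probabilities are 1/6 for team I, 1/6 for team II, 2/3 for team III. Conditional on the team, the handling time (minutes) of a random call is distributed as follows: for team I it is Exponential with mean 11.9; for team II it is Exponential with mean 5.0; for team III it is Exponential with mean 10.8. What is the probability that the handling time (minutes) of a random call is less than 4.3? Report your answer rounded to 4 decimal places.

Conditional on each team, P(X < 4.3): I: 0.303261; II: 0.576838; III: 0.328437.
By total probability, P(X < 4.3) = 0.166667·0.303261 + 0.166667·0.576838 + 0.666667·0.328437 = 0.365641.

0.3656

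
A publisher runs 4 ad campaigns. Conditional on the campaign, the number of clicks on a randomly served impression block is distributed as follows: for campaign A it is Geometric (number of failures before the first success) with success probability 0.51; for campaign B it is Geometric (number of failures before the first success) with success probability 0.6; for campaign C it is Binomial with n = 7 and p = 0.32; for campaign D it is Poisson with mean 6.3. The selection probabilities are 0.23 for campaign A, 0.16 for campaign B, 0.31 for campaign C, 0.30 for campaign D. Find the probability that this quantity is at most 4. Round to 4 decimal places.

0.7541

Conditional on each campaign, P(X ≤ 4): A: 0.971752; B: 0.98976; C: 0.961963; D: 0.246904.
By total probability, P(X ≤ 4) = 0.23·0.971752 + 0.16·0.98976 + 0.31·0.961963 + 0.3·0.246904 = 0.754144.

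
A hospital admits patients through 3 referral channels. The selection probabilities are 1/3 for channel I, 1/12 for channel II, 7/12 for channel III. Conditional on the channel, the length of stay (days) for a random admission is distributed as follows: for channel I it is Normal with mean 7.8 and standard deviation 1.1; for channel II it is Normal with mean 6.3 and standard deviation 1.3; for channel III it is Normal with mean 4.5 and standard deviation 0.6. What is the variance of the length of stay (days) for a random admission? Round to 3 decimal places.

Per component, I: μ=7.8, E[X²]=62.05; II: μ=6.3, E[X²]=41.38; III: μ=4.5, E[X²]=20.61.
E[X] = 0.333333·7.8 + 0.0833333·6.3 + 0.583333·4.5 = 5.75.
E[X²] = 0.333333·62.05 + 0.0833333·41.38 + 0.583333·20.61 = 36.1542.
Var(X) = E[X²] − (E[X])² = 36.1542 − 33.0625 = 3.09167.

3.092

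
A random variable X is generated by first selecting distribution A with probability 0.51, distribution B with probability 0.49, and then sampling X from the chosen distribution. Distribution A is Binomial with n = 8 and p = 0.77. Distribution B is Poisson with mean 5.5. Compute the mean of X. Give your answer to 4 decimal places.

5.8366

Component means — A: 6.16; B: 5.5.
E[X] = 0.51·6.16 + 0.49·5.5 = 5.8366.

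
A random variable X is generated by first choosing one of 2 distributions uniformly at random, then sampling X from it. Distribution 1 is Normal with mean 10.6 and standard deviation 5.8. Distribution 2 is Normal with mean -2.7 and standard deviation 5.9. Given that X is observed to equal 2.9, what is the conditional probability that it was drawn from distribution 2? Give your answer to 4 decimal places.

0.6020

Likelihoods f(2.9 | ·): 1: 0.0284946; 2: 0.0430955.
Posterior ∝ prior × likelihood. Numerator for 2: 0.5·0.0430955 = 0.0215478.
Normalizing constant: 0.5·0.0284946 + 0.5·0.0430955 = 0.0357951.
P(2 | observation) = 0.0215478 / 0.0357951 = 0.601975.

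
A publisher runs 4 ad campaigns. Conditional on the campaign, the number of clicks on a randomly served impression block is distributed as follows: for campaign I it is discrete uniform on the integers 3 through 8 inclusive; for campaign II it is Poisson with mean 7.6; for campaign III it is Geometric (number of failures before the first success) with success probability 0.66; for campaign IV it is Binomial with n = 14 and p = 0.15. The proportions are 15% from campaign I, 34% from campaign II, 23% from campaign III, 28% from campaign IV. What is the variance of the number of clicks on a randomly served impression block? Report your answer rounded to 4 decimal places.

Per component, I: μ=5.5, E[X²]=33.1667; II: μ=7.6, E[X²]=65.36; III: μ=0.515152, E[X²]=1.04591; IV: μ=2.1, E[X²]=6.195.
E[X] = 0.15·5.5 + 0.34·7.6 + 0.23·0.515152 + 0.28·2.1 = 4.11548.
E[X²] = 0.15·33.1667 + 0.34·65.36 + 0.23·1.04591 + 0.28·6.195 = 29.1726.
Var(X) = E[X²] − (E[X])² = 29.1726 − 16.9372 = 12.2353.

12.2353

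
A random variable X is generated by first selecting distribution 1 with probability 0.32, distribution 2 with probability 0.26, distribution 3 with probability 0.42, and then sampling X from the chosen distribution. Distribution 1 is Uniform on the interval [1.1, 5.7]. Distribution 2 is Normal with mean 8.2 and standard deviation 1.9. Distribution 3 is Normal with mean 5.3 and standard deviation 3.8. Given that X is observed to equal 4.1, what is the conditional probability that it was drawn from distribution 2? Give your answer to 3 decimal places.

0.046

Likelihoods f(4.1 | ·): 1: 0.217391; 2: 0.0204648; 3: 0.0998785.
Posterior ∝ prior × likelihood. Numerator for 2: 0.26·0.0204648 = 0.00532086.
Normalizing constant: 0.32·0.217391 + 0.26·0.0204648 + 0.42·0.0998785 = 0.116835.
P(2 | observation) = 0.00532086 / 0.116835 = 0.0455416.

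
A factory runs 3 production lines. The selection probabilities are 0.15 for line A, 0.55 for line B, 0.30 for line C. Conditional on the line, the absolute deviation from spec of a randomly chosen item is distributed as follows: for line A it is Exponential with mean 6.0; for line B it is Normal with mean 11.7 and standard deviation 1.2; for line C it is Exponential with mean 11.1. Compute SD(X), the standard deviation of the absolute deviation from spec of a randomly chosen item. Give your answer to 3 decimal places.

6.860

Per component, A: μ=6, E[X²]=72; B: μ=11.7, E[X²]=138.33; C: μ=11.1, E[X²]=246.42.
E[X] = 0.15·6 + 0.55·11.7 + 0.3·11.1 = 10.665.
E[X²] = 0.15·72 + 0.55·138.33 + 0.3·246.42 = 160.807.
Var(X) = E[X²] − (E[X])² = 160.807 − 113.742 = 47.0653.
SD(X) = √47.0653 = 6.86041.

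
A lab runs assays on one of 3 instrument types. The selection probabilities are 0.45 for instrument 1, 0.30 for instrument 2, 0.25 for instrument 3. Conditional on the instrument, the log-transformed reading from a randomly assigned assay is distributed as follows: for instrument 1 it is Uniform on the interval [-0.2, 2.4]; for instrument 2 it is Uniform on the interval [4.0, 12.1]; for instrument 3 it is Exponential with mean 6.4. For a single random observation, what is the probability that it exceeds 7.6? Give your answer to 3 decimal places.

Conditional on each instrument, P(X > 7.6): 1: 0; 2: 0.555556; 3: 0.304983.
By total probability, P(X > 7.6) = 0.45·0 + 0.3·0.555556 + 0.25·0.304983 = 0.242912.

0.243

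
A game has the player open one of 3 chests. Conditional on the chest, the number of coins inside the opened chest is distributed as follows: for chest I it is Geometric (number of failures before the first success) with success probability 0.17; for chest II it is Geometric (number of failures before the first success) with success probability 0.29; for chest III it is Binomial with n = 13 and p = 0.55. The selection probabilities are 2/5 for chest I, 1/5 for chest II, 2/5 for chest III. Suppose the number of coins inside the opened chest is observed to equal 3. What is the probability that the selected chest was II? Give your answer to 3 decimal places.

0.314

Likelihoods P(X=3 | ·): I: 0.0972038; II: 0.103794; III: 0.0162024.
Posterior ∝ prior × likelihood. Numerator for II: 0.2·0.103794 = 0.0207588.
Normalizing constant: 0.4·0.0972038 + 0.2·0.103794 + 0.4·0.0162024 = 0.0661213.
P(II | observation) = 0.0207588 / 0.0661213 = 0.313951.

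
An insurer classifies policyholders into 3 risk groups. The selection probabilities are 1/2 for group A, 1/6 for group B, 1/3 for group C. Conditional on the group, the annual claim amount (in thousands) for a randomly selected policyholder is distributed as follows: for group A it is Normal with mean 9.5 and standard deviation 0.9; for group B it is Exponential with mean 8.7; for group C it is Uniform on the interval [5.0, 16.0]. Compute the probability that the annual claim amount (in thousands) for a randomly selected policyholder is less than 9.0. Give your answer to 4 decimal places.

0.3733

Conditional on each group, P(X < 9.0): A: 0.289257; B: 0.64459; C: 0.363636.
By total probability, P(X < 9.0) = 0.5·0.289257 + 0.166667·0.64459 + 0.333333·0.363636 = 0.373272.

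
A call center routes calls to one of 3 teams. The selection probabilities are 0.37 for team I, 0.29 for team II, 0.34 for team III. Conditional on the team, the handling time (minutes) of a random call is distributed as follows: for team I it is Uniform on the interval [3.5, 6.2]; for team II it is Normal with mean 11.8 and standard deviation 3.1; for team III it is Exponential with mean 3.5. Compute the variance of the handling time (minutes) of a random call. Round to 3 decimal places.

19.381

Per component, I: μ=4.85, E[X²]=24.13; II: μ=11.8, E[X²]=148.85; III: μ=3.5, E[X²]=24.5.
E[X] = 0.37·4.85 + 0.29·11.8 + 0.34·3.5 = 6.4065.
E[X²] = 0.37·24.13 + 0.29·148.85 + 0.34·24.5 = 60.4246.
Var(X) = E[X²] − (E[X])² = 60.4246 − 41.0432 = 19.3814.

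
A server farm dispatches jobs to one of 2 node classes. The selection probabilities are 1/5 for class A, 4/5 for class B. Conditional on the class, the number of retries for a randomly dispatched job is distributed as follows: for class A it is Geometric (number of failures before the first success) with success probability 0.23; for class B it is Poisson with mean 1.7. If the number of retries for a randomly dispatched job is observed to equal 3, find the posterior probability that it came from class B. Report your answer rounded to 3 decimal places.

0.851

Likelihoods P(X=3 | ·): A: 0.105003; B: 0.149587.
Posterior ∝ prior × likelihood. Numerator for B: 0.8·0.149587 = 0.11967.
Normalizing constant: 0.2·0.105003 + 0.8·0.149587 = 0.14067.
P(B | observation) = 0.11967 / 0.14067 = 0.850711.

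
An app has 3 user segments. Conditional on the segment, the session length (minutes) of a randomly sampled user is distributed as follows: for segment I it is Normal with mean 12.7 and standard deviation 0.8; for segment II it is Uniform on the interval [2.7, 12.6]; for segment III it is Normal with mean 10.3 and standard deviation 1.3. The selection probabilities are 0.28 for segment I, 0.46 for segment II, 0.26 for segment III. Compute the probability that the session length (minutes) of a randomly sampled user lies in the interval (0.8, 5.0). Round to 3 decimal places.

Conditional on each segment, P(0.8 < X < 5.0): I: 0; II: 0.232323; III: 2.28178e-05.
By total probability, P(0.8 < X < 5.0) = 0.28·0 + 0.46·0.232323 + 0.26·2.28178e-05 = 0.106875.

0.107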